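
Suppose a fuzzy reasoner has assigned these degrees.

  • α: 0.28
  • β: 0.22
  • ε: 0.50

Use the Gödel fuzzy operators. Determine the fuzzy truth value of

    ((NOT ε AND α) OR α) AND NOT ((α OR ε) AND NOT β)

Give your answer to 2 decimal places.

NOT ε = 1 − 0.50 = 0.50
NOT ε AND α = min(a, b) on (0.50, 0.28) = 0.28
(NOT ε AND α) OR α = max(a, b) on (0.28, 0.28) = 0.28
α OR ε = max(a, b) on (0.28, 0.50) = 0.50
NOT β = 1 − 0.22 = 0.78
(α OR ε) AND NOT β = min(a, b) on (0.50, 0.78) = 0.50
NOT ((α OR ε) AND NOT β) = 1 − 0.50 = 0.50
((NOT ε AND α) OR α) AND NOT ((α OR ε) AND NOT β) = min(a, b) on (0.28, 0.50) = 0.28

0.28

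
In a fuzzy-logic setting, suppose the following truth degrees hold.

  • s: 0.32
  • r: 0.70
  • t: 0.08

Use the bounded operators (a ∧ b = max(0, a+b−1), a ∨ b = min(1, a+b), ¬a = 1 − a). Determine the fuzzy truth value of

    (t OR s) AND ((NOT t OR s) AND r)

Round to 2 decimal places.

t OR s = min(1, a+b) on (0.08, 0.32) = 0.40
NOT t = 1 − 0.08 = 0.92
NOT t OR s = min(1, a+b) on (0.92, 0.32) = 1.00
(NOT t OR s) AND r = max(0, a+b−1) on (1.00, 0.70) = 0.70
(t OR s) AND ((NOT t OR s) AND r) = max(0, a+b−1) on (0.40, 0.70) = 0.10

0.10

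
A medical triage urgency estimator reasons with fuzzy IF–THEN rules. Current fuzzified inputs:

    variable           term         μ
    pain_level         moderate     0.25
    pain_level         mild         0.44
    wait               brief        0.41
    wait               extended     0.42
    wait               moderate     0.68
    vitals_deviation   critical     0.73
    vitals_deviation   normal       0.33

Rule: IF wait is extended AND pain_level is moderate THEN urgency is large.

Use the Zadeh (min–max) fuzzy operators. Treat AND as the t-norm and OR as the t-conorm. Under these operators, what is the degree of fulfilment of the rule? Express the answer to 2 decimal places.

firing strength: extended=0.42, moderate=0.25; AND[min(a, b)] → w = 0.25

0.25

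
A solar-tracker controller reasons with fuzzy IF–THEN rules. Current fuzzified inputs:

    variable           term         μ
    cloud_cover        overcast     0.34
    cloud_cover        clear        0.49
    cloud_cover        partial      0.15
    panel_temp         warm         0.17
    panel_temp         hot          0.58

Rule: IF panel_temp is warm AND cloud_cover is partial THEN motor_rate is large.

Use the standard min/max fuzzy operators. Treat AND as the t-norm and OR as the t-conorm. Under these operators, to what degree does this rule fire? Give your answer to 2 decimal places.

firing strength: warm=0.17, partial=0.15; AND[min(a, b)] → w = 0.15

0.15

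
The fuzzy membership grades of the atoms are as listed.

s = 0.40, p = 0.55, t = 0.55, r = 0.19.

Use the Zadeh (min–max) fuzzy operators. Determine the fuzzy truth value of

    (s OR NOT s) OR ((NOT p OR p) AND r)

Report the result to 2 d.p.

0.60

NOT s = 1 − 0.40 = 0.60
s OR NOT s = max(a, b) on (0.40, 0.60) = 0.60
NOT p = 1 − 0.55 = 0.45
NOT p OR p = max(a, b) on (0.45, 0.55) = 0.55
(NOT p OR p) AND r = min(a, b) on (0.55, 0.19) = 0.19
(s OR NOT s) OR ((NOT p OR p) AND r) = max(a, b) on (0.60, 0.19) = 0.60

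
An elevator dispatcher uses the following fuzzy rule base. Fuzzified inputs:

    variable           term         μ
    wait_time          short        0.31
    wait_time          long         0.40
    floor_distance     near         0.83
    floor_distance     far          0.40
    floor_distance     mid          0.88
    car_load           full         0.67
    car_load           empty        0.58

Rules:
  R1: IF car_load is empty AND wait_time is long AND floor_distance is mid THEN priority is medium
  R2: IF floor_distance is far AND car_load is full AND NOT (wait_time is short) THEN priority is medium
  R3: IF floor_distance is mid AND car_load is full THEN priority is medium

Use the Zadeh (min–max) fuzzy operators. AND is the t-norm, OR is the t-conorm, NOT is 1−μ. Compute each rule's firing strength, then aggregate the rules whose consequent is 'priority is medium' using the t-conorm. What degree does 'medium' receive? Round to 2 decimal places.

R1: empty=0.58, long=0.40, mid=0.88; AND[min(a, b)] → w = 0.40
R2: far=0.40, full=0.67, ¬short=1−0.31=0.69; AND[min(a, b)] → w = 0.40
R3: mid=0.88, full=0.67; AND[min(a, b)] → w = 0.67
Rules with consequent 'medium': {R1, R2, R3} → strengths 0.40, 0.40, 0.67
Aggregate via t-conorm [max(a, b)]: 0.67

0.67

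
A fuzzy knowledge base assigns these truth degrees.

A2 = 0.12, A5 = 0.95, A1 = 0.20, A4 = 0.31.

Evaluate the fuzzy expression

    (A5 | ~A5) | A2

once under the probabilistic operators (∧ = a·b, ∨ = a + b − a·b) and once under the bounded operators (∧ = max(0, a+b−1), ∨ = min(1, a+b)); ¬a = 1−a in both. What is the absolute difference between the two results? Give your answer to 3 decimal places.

0.042

Under probabilistic:
  ~A5 = 1 − 0.9500 = 0.0500
  A5 | ~A5 = a + b − a·b on (0.9500, 0.0500) = 0.9525
  (A5 | ~A5) | A2 = a + b − a·b on (0.9525, 0.1200) = 0.9582
  → value = 0.9582
Under bounded:
  ~A5 = 1 − 0.95 = 0.05
  A5 | ~A5 = min(1, a+b) on (0.95, 0.05) = 1.00
  (A5 | ~A5) | A2 = min(1, a+b) on (1.00, 0.12) = 1.00
  → value = 1.0000
|0.9582 − 1.0000| = 0.042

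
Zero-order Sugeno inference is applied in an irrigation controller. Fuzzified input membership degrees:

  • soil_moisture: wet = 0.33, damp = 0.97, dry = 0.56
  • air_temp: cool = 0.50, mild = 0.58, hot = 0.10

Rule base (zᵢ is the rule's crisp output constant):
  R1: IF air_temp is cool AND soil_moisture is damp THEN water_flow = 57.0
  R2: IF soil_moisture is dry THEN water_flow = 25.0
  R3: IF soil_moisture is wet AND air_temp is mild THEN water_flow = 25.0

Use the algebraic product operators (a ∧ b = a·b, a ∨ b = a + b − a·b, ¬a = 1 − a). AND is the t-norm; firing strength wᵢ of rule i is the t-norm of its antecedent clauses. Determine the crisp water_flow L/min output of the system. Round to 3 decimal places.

R1 (z=57.0): cool=0.50, damp=0.97; AND[a·b] → w = 0.4850
R2 (z=25.0): dry=0.56 → w = 0.5600
R3 (z=25.0): wet=0.33, mild=0.58; AND[a·b] → w = 0.1914
Weighted average = (0.4850·57.0 + 0.5600·25.0 + 0.1914·25.0) / (0.4850 + 0.5600 + 0.1914)
  = 46.4300 / 1.2364 = 37.553

37.553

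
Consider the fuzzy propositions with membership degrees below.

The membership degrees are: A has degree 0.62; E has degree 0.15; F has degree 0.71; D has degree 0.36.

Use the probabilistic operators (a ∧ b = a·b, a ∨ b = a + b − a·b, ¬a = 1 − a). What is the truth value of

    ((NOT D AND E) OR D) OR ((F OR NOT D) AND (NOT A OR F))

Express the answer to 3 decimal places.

0.846

NOT D = 1 − 0.3600 = 0.6400
NOT D AND E = a·b on (0.6400, 0.1500) = 0.0960
(NOT D AND E) OR D = a + b − a·b on (0.0960, 0.3600) = 0.4214
NOT D = 1 − 0.3600 = 0.6400
F OR NOT D = a + b − a·b on (0.7100, 0.6400) = 0.8956
NOT A = 1 − 0.6200 = 0.3800
NOT A OR F = a + b − a·b on (0.3800, 0.7100) = 0.8202
(F OR NOT D) AND (NOT A OR F) = a·b on (0.8956, 0.8202) = 0.7346
((NOT D AND E) OR D) OR ((F OR NOT D) AND (NOT A OR F)) = a + b − a·b on (0.4214, 0.7346) = 0.8464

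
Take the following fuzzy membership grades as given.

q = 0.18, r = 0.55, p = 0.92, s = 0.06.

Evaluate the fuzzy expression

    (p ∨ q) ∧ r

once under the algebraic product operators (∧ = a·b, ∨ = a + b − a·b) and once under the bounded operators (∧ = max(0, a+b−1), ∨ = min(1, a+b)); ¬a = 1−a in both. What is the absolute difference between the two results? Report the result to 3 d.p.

0.036

Under algebraic product:
  p ∨ q = a + b − a·b on (0.9200, 0.1800) = 0.9344
  (p ∨ q) ∧ r = a·b on (0.9344, 0.5500) = 0.5139
  → value = 0.5139
Under bounded:
  p ∨ q = min(1, a+b) on (0.92, 0.18) = 1.00
  (p ∨ q) ∧ r = max(0, a+b−1) on (1.00, 0.55) = 0.55
  → value = 0.5500
|0.5139 − 0.5500| = 0.036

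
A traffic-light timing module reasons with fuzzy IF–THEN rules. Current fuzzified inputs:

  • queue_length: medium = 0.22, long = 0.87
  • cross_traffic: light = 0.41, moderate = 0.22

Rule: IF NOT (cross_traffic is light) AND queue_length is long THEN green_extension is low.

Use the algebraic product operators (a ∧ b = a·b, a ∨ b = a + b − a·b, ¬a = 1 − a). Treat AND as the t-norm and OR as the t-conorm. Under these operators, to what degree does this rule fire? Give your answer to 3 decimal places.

firing strength: ¬light=1−0.41=0.59, long=0.87; AND[a·b] → w = 0.5133

0.513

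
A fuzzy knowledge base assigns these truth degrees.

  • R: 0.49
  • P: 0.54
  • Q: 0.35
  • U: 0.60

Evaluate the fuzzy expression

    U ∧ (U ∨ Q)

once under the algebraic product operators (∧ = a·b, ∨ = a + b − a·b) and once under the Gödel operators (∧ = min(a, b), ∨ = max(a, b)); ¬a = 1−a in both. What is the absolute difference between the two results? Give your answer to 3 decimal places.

Under algebraic product:
  U ∨ Q = a + b − a·b on (0.6000, 0.3500) = 0.7400
  U ∧ (U ∨ Q) = a·b on (0.6000, 0.7400) = 0.4440
  → value = 0.4440
Under Gödel:
  U ∨ Q = max(a, b) on (0.60, 0.35) = 0.60
  U ∧ (U ∨ Q) = min(a, b) on (0.60, 0.60) = 0.60
  → value = 0.6000
|0.4440 − 0.6000| = 0.156

0.156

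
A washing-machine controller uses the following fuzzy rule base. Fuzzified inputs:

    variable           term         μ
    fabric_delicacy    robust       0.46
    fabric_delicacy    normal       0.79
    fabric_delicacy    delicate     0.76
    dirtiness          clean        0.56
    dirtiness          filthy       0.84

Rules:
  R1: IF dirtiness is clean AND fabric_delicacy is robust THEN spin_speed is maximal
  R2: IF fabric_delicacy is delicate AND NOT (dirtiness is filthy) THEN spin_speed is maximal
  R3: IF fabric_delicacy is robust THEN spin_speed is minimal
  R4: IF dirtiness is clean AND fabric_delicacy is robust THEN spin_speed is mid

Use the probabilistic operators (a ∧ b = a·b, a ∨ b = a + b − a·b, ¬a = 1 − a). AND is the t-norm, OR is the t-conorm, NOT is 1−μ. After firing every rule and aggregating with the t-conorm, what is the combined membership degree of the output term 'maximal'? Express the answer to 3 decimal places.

0.348

R1: clean=0.56, robust=0.46; AND[a·b] → w = 0.2576
R2: delicate=0.76, ¬filthy=1−0.84=0.16; AND[a·b] → w = 0.1216
R3: robust=0.46 → w = 0.4600
R4: clean=0.56, robust=0.46; AND[a·b] → w = 0.2576
Rules with consequent 'maximal': {R1, R2} → strengths 0.2576, 0.1216
Aggregate via t-conorm [a + b − a·b]: 0.3479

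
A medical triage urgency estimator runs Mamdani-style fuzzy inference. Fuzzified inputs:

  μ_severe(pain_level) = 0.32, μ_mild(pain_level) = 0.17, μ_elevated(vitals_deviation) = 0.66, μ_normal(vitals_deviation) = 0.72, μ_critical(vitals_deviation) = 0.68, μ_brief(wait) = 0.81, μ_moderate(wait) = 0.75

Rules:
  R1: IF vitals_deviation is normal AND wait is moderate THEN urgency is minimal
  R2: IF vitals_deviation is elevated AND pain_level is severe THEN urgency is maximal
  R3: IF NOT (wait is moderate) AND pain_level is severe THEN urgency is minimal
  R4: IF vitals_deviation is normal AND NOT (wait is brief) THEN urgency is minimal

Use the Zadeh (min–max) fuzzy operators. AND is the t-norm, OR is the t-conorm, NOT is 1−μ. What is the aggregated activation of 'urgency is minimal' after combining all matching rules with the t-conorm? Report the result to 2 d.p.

R1: normal=0.72, moderate=0.75; AND[min(a, b)] → w = 0.72
R2: elevated=0.66, severe=0.32; AND[min(a, b)] → w = 0.32
R3: ¬moderate=1−0.75=0.25, severe=0.32; AND[min(a, b)] → w = 0.25
R4: normal=0.72, ¬brief=1−0.81=0.19; AND[min(a, b)] → w = 0.19
Rules with consequent 'minimal': {R1, R3, R4} → strengths 0.72, 0.25, 0.19
Aggregate via t-conorm [max(a, b)]: 0.72

0.72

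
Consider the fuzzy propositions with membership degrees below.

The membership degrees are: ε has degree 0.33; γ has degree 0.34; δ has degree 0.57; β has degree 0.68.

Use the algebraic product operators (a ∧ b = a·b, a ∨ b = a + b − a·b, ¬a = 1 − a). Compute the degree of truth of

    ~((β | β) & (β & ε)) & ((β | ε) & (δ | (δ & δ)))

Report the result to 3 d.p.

0.445

β | β = a + b − a·b on (0.6800, 0.6800) = 0.8976
β & ε = a·b on (0.6800, 0.3300) = 0.2244
(β | β) & (β & ε) = a·b on (0.8976, 0.2244) = 0.2014
~((β | β) & (β & ε)) = 1 − 0.2014 = 0.7986
β | ε = a + b − a·b on (0.6800, 0.3300) = 0.7856
δ & δ = a·b on (0.5700, 0.5700) = 0.3249
δ | (δ & δ) = a + b − a·b on (0.5700, 0.3249) = 0.7097
(β | ε) & (δ | (δ & δ)) = a·b on (0.7856, 0.7097) = 0.5575
~((β | β) & (β & ε)) & ((β | ε) & (δ | (δ & δ))) = a·b on (0.7986, 0.5575) = 0.4452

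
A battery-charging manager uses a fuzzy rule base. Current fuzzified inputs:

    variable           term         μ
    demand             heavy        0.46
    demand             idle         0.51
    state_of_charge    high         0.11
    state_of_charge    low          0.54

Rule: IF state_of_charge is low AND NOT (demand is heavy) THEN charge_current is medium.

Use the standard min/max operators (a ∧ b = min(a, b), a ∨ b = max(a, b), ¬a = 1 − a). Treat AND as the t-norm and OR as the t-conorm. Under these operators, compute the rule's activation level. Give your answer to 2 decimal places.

firing strength: low=0.54, ¬heavy=1−0.46=0.54; AND[min(a, b)] → w = 0.54

0.54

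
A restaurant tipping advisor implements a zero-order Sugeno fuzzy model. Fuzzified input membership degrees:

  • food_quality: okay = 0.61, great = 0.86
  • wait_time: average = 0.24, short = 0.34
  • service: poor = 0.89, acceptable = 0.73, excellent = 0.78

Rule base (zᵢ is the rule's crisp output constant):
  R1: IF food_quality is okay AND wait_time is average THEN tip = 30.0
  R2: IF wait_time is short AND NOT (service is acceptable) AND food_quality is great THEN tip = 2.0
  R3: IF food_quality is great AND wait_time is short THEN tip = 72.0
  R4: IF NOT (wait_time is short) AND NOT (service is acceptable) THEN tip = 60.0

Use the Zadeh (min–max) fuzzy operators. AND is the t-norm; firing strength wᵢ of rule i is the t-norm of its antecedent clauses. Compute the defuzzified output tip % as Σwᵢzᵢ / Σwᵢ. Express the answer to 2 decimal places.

R1 (z=30.0): okay=0.61, average=0.24; AND[min(a, b)] → w = 0.24
R2 (z=2.0): short=0.34, ¬acceptable=1−0.73=0.27, great=0.86; AND[min(a, b)] → w = 0.27
R3 (z=72.0): great=0.86, short=0.34; AND[min(a, b)] → w = 0.34
R4 (z=60.0): ¬short=1−0.34=0.66, ¬acceptable=1−0.73=0.27; AND[min(a, b)] → w = 0.27
Weighted average = (0.24·30.0 + 0.27·2.0 + 0.34·72.0 + 0.27·60.0) / (0.24 + 0.27 + 0.34 + 0.27)
  = 48.4200 / 1.1200 = 43.23

43.23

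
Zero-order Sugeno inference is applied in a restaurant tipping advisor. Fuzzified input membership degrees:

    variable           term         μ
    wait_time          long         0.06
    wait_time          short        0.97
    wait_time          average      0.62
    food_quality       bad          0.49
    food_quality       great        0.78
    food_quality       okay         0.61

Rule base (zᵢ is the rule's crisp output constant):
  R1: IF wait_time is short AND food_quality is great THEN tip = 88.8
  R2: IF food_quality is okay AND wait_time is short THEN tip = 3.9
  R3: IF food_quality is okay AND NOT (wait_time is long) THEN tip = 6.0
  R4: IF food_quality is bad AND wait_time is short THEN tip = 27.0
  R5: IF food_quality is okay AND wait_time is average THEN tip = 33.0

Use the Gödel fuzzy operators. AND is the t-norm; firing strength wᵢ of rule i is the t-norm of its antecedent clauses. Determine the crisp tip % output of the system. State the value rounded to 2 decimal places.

R1 (z=88.8): short=0.97, great=0.78; AND[min(a, b)] → w = 0.78
R2 (z=3.9): okay=0.61, short=0.97; AND[min(a, b)] → w = 0.61
R3 (z=6.0): okay=0.61, ¬long=1−0.06=0.94; AND[min(a, b)] → w = 0.61
R4 (z=27.0): bad=0.49, short=0.97; AND[min(a, b)] → w = 0.49
R5 (z=33.0): okay=0.61, average=0.62; AND[min(a, b)] → w = 0.61
Weighted average = (0.78·88.8 + 0.61·3.9 + 0.61·6.0 + 0.49·27.0 + 0.61·33.0) / (0.78 + 0.61 + 0.61 + 0.49 + 0.61)
  = 108.6630 / 3.1000 = 35.05

35.05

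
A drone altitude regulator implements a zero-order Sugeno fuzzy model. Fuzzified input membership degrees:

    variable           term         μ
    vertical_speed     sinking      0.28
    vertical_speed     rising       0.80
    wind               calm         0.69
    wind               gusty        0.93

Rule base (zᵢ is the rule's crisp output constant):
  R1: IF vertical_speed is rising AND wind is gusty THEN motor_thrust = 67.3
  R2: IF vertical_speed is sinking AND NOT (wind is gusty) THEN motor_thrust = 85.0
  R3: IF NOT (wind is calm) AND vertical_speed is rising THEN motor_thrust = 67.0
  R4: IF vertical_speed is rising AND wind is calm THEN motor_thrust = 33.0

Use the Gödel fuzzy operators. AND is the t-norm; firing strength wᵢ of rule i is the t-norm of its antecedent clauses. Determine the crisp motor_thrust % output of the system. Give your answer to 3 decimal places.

R1 (z=67.3): rising=0.80, gusty=0.93; AND[min(a, b)] → w = 0.80
R2 (z=85.0): sinking=0.28, ¬gusty=1−0.93=0.07; AND[min(a, b)] → w = 0.07
R3 (z=67.0): ¬calm=1−0.69=0.31, rising=0.80; AND[min(a, b)] → w = 0.31
R4 (z=33.0): rising=0.80, calm=0.69; AND[min(a, b)] → w = 0.69
Weighted average = (0.80·67.3 + 0.07·85.0 + 0.31·67.0 + 0.69·33.0) / (0.80 + 0.07 + 0.31 + 0.69)
  = 103.3300 / 1.8700 = 55.257

55.257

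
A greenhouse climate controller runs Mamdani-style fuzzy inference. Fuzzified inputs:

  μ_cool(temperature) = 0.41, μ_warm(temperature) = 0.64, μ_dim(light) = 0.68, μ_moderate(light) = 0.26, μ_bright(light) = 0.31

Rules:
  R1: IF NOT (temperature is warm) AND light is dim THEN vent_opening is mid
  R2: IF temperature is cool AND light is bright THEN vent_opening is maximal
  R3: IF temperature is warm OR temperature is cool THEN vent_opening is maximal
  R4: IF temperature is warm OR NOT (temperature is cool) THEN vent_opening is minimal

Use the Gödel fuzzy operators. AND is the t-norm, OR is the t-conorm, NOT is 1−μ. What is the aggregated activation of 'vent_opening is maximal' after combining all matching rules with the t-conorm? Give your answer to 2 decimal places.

0.64

R1: ¬warm=1−0.64=0.36, dim=0.68; AND[min(a, b)] → w = 0.36
R2: cool=0.41, bright=0.31; AND[min(a, b)] → w = 0.31
R3: warm=0.64, cool=0.41; OR[max(a, b)] → w = 0.64
R4: warm=0.64, ¬cool=1−0.41=0.59; OR[max(a, b)] → w = 0.64
Rules with consequent 'maximal': {R2, R3} → strengths 0.31, 0.64
Aggregate via t-conorm [max(a, b)]: 0.64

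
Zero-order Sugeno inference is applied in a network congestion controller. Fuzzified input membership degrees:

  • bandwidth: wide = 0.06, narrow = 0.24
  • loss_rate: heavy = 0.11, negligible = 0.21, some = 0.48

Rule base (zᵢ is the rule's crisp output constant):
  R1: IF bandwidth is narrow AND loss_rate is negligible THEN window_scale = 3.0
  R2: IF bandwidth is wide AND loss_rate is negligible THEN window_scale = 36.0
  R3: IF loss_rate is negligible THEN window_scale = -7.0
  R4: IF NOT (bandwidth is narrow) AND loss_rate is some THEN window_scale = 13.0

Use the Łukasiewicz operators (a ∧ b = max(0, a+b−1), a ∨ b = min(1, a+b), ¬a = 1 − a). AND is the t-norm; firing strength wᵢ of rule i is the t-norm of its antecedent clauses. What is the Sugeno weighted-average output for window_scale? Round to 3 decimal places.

3.667

R1 (z=3.0): narrow=0.24, negligible=0.21; AND[max(0, a+b−1)] → w = 0.00
R2 (z=36.0): wide=0.06, negligible=0.21; AND[max(0, a+b−1)] → w = 0.00
R3 (z=-7.0): negligible=0.21 → w = 0.21
R4 (z=13.0): ¬narrow=1−0.24=0.76, some=0.48; AND[max(0, a+b−1)] → w = 0.24
Weighted average = (0.00·3.0 + 0.00·36.0 + 0.21·-7.0 + 0.24·13.0) / (0.00 + 0.00 + 0.21 + 0.24)
  = 1.6500 / 0.4500 = 3.667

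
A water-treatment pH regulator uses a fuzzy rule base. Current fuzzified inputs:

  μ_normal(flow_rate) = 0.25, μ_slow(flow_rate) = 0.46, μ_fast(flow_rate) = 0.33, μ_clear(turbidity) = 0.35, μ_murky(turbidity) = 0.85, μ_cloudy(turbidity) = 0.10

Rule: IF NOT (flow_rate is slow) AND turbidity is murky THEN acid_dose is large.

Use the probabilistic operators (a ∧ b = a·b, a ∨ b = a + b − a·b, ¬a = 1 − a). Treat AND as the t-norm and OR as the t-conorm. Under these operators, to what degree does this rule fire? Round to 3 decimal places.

0.459

firing strength: ¬slow=1−0.46=0.54, murky=0.85; AND[a·b] → w = 0.4590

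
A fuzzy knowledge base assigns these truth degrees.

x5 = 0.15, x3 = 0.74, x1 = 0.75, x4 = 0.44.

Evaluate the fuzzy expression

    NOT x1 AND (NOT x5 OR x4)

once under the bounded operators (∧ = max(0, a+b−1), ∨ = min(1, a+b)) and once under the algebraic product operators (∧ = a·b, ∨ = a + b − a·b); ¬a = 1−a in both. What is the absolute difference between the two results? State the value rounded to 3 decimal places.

0.021

Under bounded:
  NOT x1 = 1 − 0.75 = 0.25
  NOT x5 = 1 − 0.15 = 0.85
  NOT x5 OR x4 = min(1, a+b) on (0.85, 0.44) = 1.00
  NOT x1 AND (NOT x5 OR x4) = max(0, a+b−1) on (0.25, 1.00) = 0.25
  → value = 0.2500
Under algebraic product:
  NOT x1 = 1 − 0.7500 = 0.2500
  NOT x5 = 1 − 0.1500 = 0.8500
  NOT x5 OR x4 = a + b − a·b on (0.8500, 0.4400) = 0.9160
  NOT x1 AND (NOT x5 OR x4) = a·b on (0.2500, 0.9160) = 0.2290
  → value = 0.2290
|0.2500 − 0.2290| = 0.021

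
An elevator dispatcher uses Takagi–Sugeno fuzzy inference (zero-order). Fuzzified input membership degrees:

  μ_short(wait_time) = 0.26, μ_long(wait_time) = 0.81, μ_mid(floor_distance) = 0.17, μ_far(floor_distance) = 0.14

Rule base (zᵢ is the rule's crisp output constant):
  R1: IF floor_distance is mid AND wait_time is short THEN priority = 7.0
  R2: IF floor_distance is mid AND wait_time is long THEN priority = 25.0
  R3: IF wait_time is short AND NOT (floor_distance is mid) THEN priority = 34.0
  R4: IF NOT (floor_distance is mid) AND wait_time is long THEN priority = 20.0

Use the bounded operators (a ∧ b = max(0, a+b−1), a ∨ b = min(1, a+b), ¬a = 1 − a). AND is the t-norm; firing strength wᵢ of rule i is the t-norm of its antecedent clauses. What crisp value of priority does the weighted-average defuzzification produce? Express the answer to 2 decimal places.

21.73

R1 (z=7.0): mid=0.17, short=0.26; AND[max(0, a+b−1)] → w = 0.00
R2 (z=25.0): mid=0.17, long=0.81; AND[max(0, a+b−1)] → w = 0.00
R3 (z=34.0): short=0.26, ¬mid=1−0.17=0.83; AND[max(0, a+b−1)] → w = 0.09
R4 (z=20.0): ¬mid=1−0.17=0.83, long=0.81; AND[max(0, a+b−1)] → w = 0.64
Weighted average = (0.00·7.0 + 0.00·25.0 + 0.09·34.0 + 0.64·20.0) / (0.00 + 0.00 + 0.09 + 0.64)
  = 15.8600 / 0.7300 = 21.73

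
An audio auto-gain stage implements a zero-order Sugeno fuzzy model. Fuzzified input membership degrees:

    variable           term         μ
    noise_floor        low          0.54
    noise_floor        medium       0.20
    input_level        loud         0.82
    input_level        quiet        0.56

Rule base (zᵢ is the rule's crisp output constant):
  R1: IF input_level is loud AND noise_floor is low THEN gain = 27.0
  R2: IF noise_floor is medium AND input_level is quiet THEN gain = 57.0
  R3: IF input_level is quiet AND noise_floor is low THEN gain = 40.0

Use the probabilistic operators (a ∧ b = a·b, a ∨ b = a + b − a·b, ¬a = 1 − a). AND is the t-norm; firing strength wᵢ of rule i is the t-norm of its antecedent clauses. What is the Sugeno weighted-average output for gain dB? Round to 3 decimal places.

35.506

R1 (z=27.0): loud=0.82, low=0.54; AND[a·b] → w = 0.4428
R2 (z=57.0): medium=0.20, quiet=0.56; AND[a·b] → w = 0.1120
R3 (z=40.0): quiet=0.56, low=0.54; AND[a·b] → w = 0.3024
Weighted average = (0.4428·27.0 + 0.1120·57.0 + 0.3024·40.0) / (0.4428 + 0.1120 + 0.3024)
  = 30.4356 / 0.8572 = 35.506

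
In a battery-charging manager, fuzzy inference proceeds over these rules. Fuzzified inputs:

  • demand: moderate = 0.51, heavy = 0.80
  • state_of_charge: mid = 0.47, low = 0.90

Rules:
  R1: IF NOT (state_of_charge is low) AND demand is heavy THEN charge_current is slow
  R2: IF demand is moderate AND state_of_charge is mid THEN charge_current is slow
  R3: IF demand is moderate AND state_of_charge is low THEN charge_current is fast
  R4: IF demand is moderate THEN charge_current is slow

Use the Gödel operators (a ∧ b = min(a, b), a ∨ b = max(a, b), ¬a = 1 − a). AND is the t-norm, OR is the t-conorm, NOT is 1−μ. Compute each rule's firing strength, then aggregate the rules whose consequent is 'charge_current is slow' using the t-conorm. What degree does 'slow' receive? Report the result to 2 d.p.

R1: ¬low=1−0.90=0.10, heavy=0.80; AND[min(a, b)] → w = 0.10
R2: moderate=0.51, mid=0.47; AND[min(a, b)] → w = 0.47
R3: moderate=0.51, low=0.90; AND[min(a, b)] → w = 0.51
R4: moderate=0.51 → w = 0.51
Rules with consequent 'slow': {R1, R2, R4} → strengths 0.10, 0.47, 0.51
Aggregate via t-conorm [max(a, b)]: 0.51

0.51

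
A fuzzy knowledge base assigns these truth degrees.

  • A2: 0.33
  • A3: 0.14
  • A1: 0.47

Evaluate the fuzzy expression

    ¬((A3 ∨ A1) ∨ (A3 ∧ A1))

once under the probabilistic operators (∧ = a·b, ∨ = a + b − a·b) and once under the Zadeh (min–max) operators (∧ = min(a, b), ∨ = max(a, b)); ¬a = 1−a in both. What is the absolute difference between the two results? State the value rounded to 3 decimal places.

0.104

Under probabilistic:
  A3 ∨ A1 = a + b − a·b on (0.1400, 0.4700) = 0.5442
  A3 ∧ A1 = a·b on (0.1400, 0.4700) = 0.0658
  (A3 ∨ A1) ∨ (A3 ∧ A1) = a + b − a·b on (0.5442, 0.0658) = 0.5742
  ¬((A3 ∨ A1) ∨ (A3 ∧ A1)) = 1 − 0.5742 = 0.4258
  → value = 0.4258
Under Zadeh (min–max):
  A3 ∨ A1 = max(a, b) on (0.14, 0.47) = 0.47
  A3 ∧ A1 = min(a, b) on (0.14, 0.47) = 0.14
  (A3 ∨ A1) ∨ (A3 ∧ A1) = max(a, b) on (0.47, 0.14) = 0.47
  ¬((A3 ∨ A1) ∨ (A3 ∧ A1)) = 1 − 0.47 = 0.53
  → value = 0.5300
|0.4258 − 0.5300| = 0.104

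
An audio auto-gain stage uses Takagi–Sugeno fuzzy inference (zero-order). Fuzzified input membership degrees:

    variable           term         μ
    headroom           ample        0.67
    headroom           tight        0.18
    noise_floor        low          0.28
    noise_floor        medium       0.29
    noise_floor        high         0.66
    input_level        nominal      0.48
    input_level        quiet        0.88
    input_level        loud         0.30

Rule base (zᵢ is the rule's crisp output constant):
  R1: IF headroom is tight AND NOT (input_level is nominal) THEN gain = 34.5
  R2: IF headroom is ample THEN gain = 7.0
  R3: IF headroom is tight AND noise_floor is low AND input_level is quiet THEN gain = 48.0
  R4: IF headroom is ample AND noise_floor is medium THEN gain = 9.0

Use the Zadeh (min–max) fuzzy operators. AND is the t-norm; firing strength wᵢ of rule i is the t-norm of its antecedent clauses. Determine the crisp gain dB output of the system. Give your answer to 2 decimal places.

R1 (z=34.5): tight=0.18, ¬nominal=1−0.48=0.52; AND[min(a, b)] → w = 0.18
R2 (z=7.0): ample=0.67 → w = 0.67
R3 (z=48.0): tight=0.18, low=0.28, quiet=0.88; AND[min(a, b)] → w = 0.18
R4 (z=9.0): ample=0.67, medium=0.29; AND[min(a, b)] → w = 0.29
Weighted average = (0.18·34.5 + 0.67·7.0 + 0.18·48.0 + 0.29·9.0) / (0.18 + 0.67 + 0.18 + 0.29)
  = 22.1500 / 1.3200 = 16.78

16.78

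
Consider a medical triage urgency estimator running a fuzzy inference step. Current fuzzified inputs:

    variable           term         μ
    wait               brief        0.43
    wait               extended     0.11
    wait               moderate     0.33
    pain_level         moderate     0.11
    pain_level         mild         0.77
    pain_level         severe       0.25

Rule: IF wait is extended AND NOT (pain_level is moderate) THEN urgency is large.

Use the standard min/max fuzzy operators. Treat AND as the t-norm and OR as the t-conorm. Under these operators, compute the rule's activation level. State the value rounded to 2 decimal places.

firing strength: extended=0.11, ¬moderate=1−0.11=0.89; AND[min(a, b)] → w = 0.11

0.11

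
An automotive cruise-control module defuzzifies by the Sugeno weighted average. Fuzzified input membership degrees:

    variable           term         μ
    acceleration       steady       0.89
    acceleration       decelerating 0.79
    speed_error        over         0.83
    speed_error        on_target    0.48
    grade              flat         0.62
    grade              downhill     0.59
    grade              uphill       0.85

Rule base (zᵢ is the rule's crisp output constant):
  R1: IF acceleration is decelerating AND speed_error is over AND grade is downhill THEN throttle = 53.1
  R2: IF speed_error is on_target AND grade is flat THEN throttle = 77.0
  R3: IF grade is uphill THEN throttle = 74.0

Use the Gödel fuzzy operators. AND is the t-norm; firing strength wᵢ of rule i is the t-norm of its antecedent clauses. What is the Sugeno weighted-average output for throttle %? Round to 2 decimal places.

R1 (z=53.1): decelerating=0.79, over=0.83, downhill=0.59; AND[min(a, b)] → w = 0.59
R2 (z=77.0): on_target=0.48, flat=0.62; AND[min(a, b)] → w = 0.48
R3 (z=74.0): uphill=0.85 → w = 0.85
Weighted average = (0.59·53.1 + 0.48·77.0 + 0.85·74.0) / (0.59 + 0.48 + 0.85)
  = 131.1890 / 1.9200 = 68.33

68.33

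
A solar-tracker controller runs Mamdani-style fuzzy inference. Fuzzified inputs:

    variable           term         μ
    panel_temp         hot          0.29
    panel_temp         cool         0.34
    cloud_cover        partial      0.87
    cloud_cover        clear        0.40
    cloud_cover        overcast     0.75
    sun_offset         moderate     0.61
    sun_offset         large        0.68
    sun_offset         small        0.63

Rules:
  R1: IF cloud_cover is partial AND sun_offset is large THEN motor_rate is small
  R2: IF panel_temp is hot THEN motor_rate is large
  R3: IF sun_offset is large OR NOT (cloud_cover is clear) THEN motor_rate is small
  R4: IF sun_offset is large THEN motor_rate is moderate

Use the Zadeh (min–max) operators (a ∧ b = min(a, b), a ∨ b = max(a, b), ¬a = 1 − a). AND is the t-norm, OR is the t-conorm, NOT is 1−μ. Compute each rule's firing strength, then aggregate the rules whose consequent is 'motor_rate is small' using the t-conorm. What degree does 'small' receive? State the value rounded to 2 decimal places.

0.68

R1: partial=0.87, large=0.68; AND[min(a, b)] → w = 0.68
R2: hot=0.29 → w = 0.29
R3: large=0.68, ¬clear=1−0.40=0.60; OR[max(a, b)] → w = 0.68
R4: large=0.68 → w = 0.68
Rules with consequent 'small': {R1, R3} → strengths 0.68, 0.68
Aggregate via t-conorm [max(a, b)]: 0.68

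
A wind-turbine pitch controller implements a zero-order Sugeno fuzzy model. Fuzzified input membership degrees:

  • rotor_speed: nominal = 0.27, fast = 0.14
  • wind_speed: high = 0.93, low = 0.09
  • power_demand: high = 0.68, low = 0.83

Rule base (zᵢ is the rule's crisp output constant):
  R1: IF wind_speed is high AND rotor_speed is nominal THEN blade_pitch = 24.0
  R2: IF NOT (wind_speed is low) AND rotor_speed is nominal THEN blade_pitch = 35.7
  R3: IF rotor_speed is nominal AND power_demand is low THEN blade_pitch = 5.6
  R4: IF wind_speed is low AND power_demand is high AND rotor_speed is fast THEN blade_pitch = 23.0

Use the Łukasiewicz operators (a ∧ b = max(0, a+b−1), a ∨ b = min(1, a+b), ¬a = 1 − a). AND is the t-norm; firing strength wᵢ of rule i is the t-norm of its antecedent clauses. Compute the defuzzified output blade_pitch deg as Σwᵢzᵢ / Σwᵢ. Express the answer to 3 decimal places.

R1 (z=24.0): high=0.93, nominal=0.27; AND[max(0, a+b−1)] → w = 0.20
R2 (z=35.7): ¬low=1−0.09=0.91, nominal=0.27; AND[max(0, a+b−1)] → w = 0.18
R3 (z=5.6): nominal=0.27, low=0.83; AND[max(0, a+b−1)] → w = 0.10
R4 (z=23.0): low=0.09, high=0.68, fast=0.14; AND[max(0, a+b−1)] → w = 0.00
Weighted average = (0.20·24.0 + 0.18·35.7 + 0.10·5.6 + 0.00·23.0) / (0.20 + 0.18 + 0.10 + 0.00)
  = 11.7860 / 0.4800 = 24.554

24.554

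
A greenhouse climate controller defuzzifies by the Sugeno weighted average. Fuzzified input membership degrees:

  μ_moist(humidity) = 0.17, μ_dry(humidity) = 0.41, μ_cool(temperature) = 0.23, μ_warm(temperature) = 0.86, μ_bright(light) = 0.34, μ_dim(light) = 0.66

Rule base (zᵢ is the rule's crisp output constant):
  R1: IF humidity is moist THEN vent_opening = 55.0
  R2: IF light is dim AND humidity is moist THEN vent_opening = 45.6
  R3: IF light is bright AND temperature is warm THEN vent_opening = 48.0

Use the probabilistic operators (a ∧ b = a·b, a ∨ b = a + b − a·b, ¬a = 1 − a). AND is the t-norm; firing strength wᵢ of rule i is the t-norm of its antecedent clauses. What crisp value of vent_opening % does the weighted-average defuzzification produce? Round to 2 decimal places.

49.60

R1 (z=55.0): moist=0.17 → w = 0.1700
R2 (z=45.6): dim=0.66, moist=0.17; AND[a·b] → w = 0.1122
R3 (z=48.0): bright=0.34, warm=0.86; AND[a·b] → w = 0.2924
Weighted average = (0.1700·55.0 + 0.1122·45.6 + 0.2924·48.0) / (0.1700 + 0.1122 + 0.2924)
  = 28.5015 / 0.5746 = 49.60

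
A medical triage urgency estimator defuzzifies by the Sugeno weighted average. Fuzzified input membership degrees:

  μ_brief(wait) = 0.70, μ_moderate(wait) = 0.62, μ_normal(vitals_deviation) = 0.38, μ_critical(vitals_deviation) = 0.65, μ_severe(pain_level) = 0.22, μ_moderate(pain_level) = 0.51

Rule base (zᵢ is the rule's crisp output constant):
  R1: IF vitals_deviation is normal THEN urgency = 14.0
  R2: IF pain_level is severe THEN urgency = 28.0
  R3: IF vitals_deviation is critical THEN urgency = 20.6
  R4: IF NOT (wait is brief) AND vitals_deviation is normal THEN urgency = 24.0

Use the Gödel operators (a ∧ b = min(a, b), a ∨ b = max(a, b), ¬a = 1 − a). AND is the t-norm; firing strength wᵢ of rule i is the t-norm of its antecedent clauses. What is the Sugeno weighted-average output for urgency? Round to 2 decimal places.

20.69

R1 (z=14.0): normal=0.38 → w = 0.38
R2 (z=28.0): severe=0.22 → w = 0.22
R3 (z=20.6): critical=0.65 → w = 0.65
R4 (z=24.0): ¬brief=1−0.70=0.30, normal=0.38; AND[min(a, b)] → w = 0.30
Weighted average = (0.38·14.0 + 0.22·28.0 + 0.65·20.6 + 0.30·24.0) / (0.38 + 0.22 + 0.65 + 0.30)
  = 32.0700 / 1.5500 = 20.69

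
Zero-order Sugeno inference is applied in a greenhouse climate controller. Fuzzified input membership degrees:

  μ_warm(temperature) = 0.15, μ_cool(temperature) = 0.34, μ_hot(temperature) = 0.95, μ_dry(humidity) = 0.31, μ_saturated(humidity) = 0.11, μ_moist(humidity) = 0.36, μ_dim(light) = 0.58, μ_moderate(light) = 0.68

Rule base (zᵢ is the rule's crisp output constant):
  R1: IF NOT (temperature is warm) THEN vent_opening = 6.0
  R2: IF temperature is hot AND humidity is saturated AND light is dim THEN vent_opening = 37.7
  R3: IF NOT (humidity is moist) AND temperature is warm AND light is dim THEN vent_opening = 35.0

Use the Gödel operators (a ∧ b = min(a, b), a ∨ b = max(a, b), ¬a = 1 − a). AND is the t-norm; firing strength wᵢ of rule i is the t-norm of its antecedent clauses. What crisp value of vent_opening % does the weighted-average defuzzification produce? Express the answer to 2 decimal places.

13.06

R1 (z=6.0): ¬warm=1−0.15=0.85 → w = 0.85
R2 (z=37.7): hot=0.95, saturated=0.11, dim=0.58; AND[min(a, b)] → w = 0.11
R3 (z=35.0): ¬moist=1−0.36=0.64, warm=0.15, dim=0.58; AND[min(a, b)] → w = 0.15
Weighted average = (0.85·6.0 + 0.11·37.7 + 0.15·35.0) / (0.85 + 0.11 + 0.15)
  = 14.4970 / 1.1100 = 13.06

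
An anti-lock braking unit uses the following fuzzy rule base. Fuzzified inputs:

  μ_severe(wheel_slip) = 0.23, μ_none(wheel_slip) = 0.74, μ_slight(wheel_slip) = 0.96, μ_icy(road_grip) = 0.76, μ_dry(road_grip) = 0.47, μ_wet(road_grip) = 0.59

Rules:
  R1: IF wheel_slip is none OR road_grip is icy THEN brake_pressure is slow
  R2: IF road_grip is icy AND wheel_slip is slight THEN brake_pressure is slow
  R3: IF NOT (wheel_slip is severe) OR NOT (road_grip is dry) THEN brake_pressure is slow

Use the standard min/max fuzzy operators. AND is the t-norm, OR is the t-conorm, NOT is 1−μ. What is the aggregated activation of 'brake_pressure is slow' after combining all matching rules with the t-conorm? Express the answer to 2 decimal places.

0.77

R1: none=0.74, icy=0.76; OR[max(a, b)] → w = 0.76
R2: icy=0.76, slight=0.96; AND[min(a, b)] → w = 0.76
R3: ¬severe=1−0.23=0.77, ¬dry=1−0.47=0.53; OR[max(a, b)] → w = 0.77
Rules with consequent 'slow': {R1, R2, R3} → strengths 0.76, 0.76, 0.77
Aggregate via t-conorm [max(a, b)]: 0.77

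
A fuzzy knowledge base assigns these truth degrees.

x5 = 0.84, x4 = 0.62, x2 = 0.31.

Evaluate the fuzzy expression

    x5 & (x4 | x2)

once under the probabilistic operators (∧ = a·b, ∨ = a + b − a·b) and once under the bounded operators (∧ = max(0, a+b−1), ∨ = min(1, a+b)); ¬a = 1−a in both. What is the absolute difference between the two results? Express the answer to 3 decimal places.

0.150

Under probabilistic:
  x4 | x2 = a + b − a·b on (0.6200, 0.3100) = 0.7378
  x5 & (x4 | x2) = a·b on (0.8400, 0.7378) = 0.6198
  → value = 0.6198
Under bounded:
  x4 | x2 = min(1, a+b) on (0.62, 0.31) = 0.93
  x5 & (x4 | x2) = max(0, a+b−1) on (0.84, 0.93) = 0.77
  → value = 0.7700
|0.6198 − 0.7700| = 0.150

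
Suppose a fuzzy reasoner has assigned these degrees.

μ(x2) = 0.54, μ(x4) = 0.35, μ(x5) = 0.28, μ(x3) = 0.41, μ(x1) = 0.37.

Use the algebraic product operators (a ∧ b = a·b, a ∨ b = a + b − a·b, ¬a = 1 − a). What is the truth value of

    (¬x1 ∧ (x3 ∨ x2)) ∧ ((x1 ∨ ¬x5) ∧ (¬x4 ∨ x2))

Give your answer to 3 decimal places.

¬x1 = 1 − 0.3700 = 0.6300
x3 ∨ x2 = a + b − a·b on (0.4100, 0.5400) = 0.7286
¬x1 ∧ (x3 ∨ x2) = a·b on (0.6300, 0.7286) = 0.4590
¬x5 = 1 − 0.2800 = 0.7200
x1 ∨ ¬x5 = a + b − a·b on (0.3700, 0.7200) = 0.8236
¬x4 = 1 − 0.3500 = 0.6500
¬x4 ∨ x2 = a + b − a·b on (0.6500, 0.5400) = 0.8390
(x1 ∨ ¬x5) ∧ (¬x4 ∨ x2) = a·b on (0.8236, 0.8390) = 0.6910
(¬x1 ∧ (x3 ∨ x2)) ∧ ((x1 ∨ ¬x5) ∧ (¬x4 ∨ x2)) = a·b on (0.4590, 0.6910) = 0.3172

0.317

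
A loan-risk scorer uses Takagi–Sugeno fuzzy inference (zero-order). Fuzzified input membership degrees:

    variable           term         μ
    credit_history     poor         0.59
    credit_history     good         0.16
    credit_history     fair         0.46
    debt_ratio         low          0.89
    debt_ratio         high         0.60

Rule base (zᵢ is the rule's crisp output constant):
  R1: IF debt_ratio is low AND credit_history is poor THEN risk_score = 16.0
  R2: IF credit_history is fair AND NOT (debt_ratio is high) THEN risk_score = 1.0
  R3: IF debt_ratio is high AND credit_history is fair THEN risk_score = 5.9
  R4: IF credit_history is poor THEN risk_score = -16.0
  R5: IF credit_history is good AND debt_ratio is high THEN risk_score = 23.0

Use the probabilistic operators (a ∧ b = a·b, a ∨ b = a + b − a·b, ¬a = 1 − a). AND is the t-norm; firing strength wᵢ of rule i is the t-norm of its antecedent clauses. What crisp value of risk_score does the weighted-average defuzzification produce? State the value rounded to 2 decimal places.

R1 (z=16.0): low=0.89, poor=0.59; AND[a·b] → w = 0.5251
R2 (z=1.0): fair=0.46, ¬high=1−0.60=0.40; AND[a·b] → w = 0.1840
R3 (z=5.9): high=0.60, fair=0.46; AND[a·b] → w = 0.2760
R4 (z=-16.0): poor=0.59 → w = 0.5900
R5 (z=23.0): good=0.16, high=0.60; AND[a·b] → w = 0.0960
Weighted average = (0.5251·16.0 + 0.1840·1.0 + 0.2760·5.9 + 0.5900·-16.0 + 0.0960·23.0) / (0.5251 + 0.1840 + 0.2760 + 0.5900 + 0.0960)
  = 2.9820 / 1.6711 = 1.78

1.78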